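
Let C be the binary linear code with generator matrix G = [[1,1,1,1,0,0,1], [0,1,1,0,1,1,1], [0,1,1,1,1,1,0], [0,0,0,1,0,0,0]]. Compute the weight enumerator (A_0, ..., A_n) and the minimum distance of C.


Weight distribution: A_0 = 1, A_1 = 2, A_2 = 1, A_3 = 2, A_4 = 5, A_5 = 4, A_6 = 1. Minimum distance d = 1.

Enumerate all 2^4 = 16 messages m ∈ F_2^4.
For each, compute codeword c = mG in F_2^7, then tally its weight.
  m = 0000 → c = 0000000, weight = 0.
  m = 1000 → c = 1111001, weight = 5.
  m = 0100 → c = 0110111, weight = 5.
  m = 1100 → c = 1001110, weight = 4.
  m = 0010 → c = 0111110, weight = 5.
  m = 1010 → c = 1000111, weight = 4.
  m = 0110 → c = 0001001, weight = 2.
  m = 1110 → c = 1110000, weight = 3.
  m = 0001 → c = 0001000, weight = 1.
  m = 1001 → c = 1110001, weight = 4.
  m = 0101 → c = 0111111, weight = 6.
  m = 1101 → c = 1000110, weight = 3.
  m = 0011 → c = 0110110, weight = 4.
  m = 1011 → c = 1001111, weight = 5.
  m = 0111 → c = 0000001, weight = 1.
  m = 1111 → c = 1111000, weight = 4.
Tally weights:
  weight 0: 1 codewords.
  weight 1: 2 codewords.
  weight 2: 1 codewords.
  weight 3: 2 codewords.
  weight 4: 5 codewords.
  weight 5: 4 codewords.
  weight 6: 1 codewords.
Minimum distance d = smallest w > 0 with A_w > 0 = 1.
Sanity: Σ A_w = 16 = 2^4 = 16 ✓.


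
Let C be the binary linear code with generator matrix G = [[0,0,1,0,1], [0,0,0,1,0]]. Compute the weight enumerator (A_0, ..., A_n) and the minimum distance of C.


Weight distribution: A_0 = 1, A_1 = 1, A_2 = 1, A_3 = 1. Minimum distance d = 1.

Enumerate all 2^2 = 4 messages m ∈ F_2^2.
For each, compute codeword c = mG in F_2^5, then tally its weight.
  m = 00 → c = 00000, weight = 0.
  m = 10 → c = 00101, weight = 2.
  m = 01 → c = 00010, weight = 1.
  m = 11 → c = 00111, weight = 3.
Tally weights:
  weight 0: 1 codewords.
  weight 1: 1 codewords.
  weight 2: 1 codewords.
  weight 3: 1 codewords.
Minimum distance d = smallest w > 0 with A_w > 0 = 1.
Sanity: Σ A_w = 4 = 2^2 = 4 ✓.


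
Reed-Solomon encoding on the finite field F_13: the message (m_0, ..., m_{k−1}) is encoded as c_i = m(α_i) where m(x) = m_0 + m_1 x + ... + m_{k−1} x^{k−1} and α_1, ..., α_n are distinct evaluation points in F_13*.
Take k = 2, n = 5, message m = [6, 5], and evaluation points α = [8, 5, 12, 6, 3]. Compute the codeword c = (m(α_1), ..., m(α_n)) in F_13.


c = [7, 5, 1, 10, 8]

Message polynomial: m(x) = 6 + 5·x (mod 13).
For each evaluation point α_i, compute m(α_i) mod 13:
  α_1 = 8: Horner steps 5 → 7, so m(8) = 7.
  α_2 = 5: Horner steps 5 → 5, so m(5) = 5.
  α_3 = 12: Horner steps 5 → 1, so m(12) = 1.
  α_4 = 6: Horner steps 5 → 10, so m(6) = 10.
  α_5 = 3: Horner steps 5 → 8, so m(3) = 8.
Codeword c = [7, 5, 1, 10, 8] ∈ F_13^5.


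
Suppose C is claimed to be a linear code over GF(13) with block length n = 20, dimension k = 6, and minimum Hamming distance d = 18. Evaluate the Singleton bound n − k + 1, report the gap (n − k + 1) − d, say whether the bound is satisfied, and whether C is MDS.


Singleton RHS = n − k + 1 = 15, slack = -3, bound violated (no such code; not MDS).

Singleton bound: d ≤ n − k + 1.
Here n = 20, k = 6, so n − k + 1 = 15.
Given d = 18, check d ≤ 15: NO.
Slack = (n − k + 1) − d = -3.
The slack is negative: d = 18 exceeds n − k + 1 = 15 by 3, so the Singleton bound is violated and no linear [20, 6, 18]_13 code can exist. In particular it is not MDS (MDS requires d = n − k + 1 exactly).
Description: the claimed parameters are [20, 6, 18]_13; such a code would be impossible (violates the Singleton bound).


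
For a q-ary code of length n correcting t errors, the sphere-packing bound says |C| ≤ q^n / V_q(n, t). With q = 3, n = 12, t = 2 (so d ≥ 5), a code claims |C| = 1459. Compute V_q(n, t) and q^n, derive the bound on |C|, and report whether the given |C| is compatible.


V_q(n, t) = 289, q^n = 531441, Hamming bound = 1838, |C| = 1459 ≤ bound (satisfied).

Step 1: Compute V_q(n, t) = Σ_{j=0}^2 C(n, j) (q−1)^j.
  j = 0: C(12,0)·(2)^0 = 1·1 = 1.
  j = 1: C(12,1)·(2)^1 = 12·2 = 24.
  j = 2: C(12,2)·(2)^2 = 66·4 = 264.
  V_q(n, t) = 1 + 24 + 264 = 289.
Step 2: q^n = 3^12 = 531441.
Step 3: Hamming bound ⌊q^n / V_q(n,t)⌋ = ⌊531441/289⌋ = 1838.
Step 4: Compare |C| = 1459 to 1838: satisfied.
The claimed |C| lies below the Hamming bound.


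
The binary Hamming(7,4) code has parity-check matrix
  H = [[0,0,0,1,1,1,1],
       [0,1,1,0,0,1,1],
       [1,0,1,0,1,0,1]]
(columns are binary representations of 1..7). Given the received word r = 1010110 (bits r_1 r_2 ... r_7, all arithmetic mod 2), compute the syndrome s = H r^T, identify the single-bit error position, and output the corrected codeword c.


s = (0, 0, 1)^T, error position = 1, corrected codeword c = 0010110

Compute s = H r^T mod 2 one row at a time:
  s_1 = 0 + 1 + 1 + 0 = 2 ≡ 0 (mod 2).
  s_2 = 0 + 1 + 1 + 0 = 2 ≡ 0 (mod 2).
  s_3 = 1 + 1 + 1 + 0 = 3 ≡ 1 (mod 2).
s = (0, 0, 1)^T — this equals column 1 of H (binary 001), so error is at position 1.
Correct: flip bit 1 of r = 1010110 to get c = 0010110.


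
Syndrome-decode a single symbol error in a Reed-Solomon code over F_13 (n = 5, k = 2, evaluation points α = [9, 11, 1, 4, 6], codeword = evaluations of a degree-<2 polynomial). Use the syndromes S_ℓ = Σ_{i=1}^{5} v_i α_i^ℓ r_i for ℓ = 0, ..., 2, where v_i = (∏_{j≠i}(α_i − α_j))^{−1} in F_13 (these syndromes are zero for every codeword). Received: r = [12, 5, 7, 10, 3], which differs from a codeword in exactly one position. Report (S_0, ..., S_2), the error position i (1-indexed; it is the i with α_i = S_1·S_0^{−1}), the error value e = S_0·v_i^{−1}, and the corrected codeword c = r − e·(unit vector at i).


S = (8, 8, 8), error at position 3, error magnitude e = 6, c = [12, 5, 1, 10, 3].

Step 1: column multipliers v_i = (∏_{j≠i}(α_i − α_j))^{−1} mod 13.
  i = 1 (α = 9): (9−11)(9−1)(9−4)(9−6) = (−2)·8·5·3 = −240 ≡ 7, so v_1 = 7^{−1} = 2 (mod 13).
  i = 2 (α = 11): (11−9)(11−1)(11−4)(11−6) = 2·10·7·5 = 700 ≡ 11, so v_2 = 11^{−1} = 6 (mod 13).
  i = 3 (α = 1): (1−9)(1−11)(1−4)(1−6) = (−8)·(−10)·(−3)·(−5) = 1200 ≡ 4, so v_3 = 4^{−1} = 10 (mod 13).
  i = 4 (α = 4): (4−9)(4−11)(4−1)(4−6) = (−5)·(−7)·3·(−2) = −210 ≡ 11, so v_4 = 11^{−1} = 6 (mod 13).
  i = 5 (α = 6): (6−9)(6−11)(6−1)(6−4) = (−3)·(−5)·5·2 = 150 ≡ 7, so v_5 = 7^{−1} = 2 (mod 13).
  v = [2, 6, 10, 6, 2].
Step 2: syndromes of r = [12, 5, 7, 10, 3] (all sums mod 13).
  S_0 = Σ v_i r_i = 2·12 + 6·5 + 10·7 + 6·10 + 2·3 = 190 ≡ 8.
  S_1 = Σ v_i α_i r_i = 2·9·12 + 6·11·5 + 10·1·7 + 6·4·10 + 2·6·3 = 892 ≡ 8.
  α_i^2 mod 13 = [3, 4, 1, 3, 10].
  S_2 = Σ v_i α_i^2 r_i = 2·3·12 + 6·4·5 + 10·1·7 + 6·3·10 + 2·10·3 = 502 ≡ 8.
  S = (8, 8, 8) ≠ 0, so r is not a codeword (an error is present).
Step 3: locate the error. For a single error e at position i, S_ℓ = v_i·e·α_i^ℓ, so α_err = S_1/S_0.
  S_0^{−1} = 8^{−1} = 5 (mod 13), so α_err = 8·5 = 40 ≡ 1 = α_3. Error position i = 3.
  Consistency check: S_2/S_1 = 8·5 = 40 ≡ 1 = α_err ✓ (single-error assumption holds).
Step 4: error magnitude e = S_0/v_3 = S_0·∏_{j≠3}(α_3 − α_j) = 8·4 = 32 ≡ 6 (mod 13).
Step 5: correct position 3: c_3 = r_3 − e = 7 − 6 ≡ 1 (mod 13). Hence c = [12, 5, 1, 10, 3].
  Check: interpolating c through the α_i gives m(x) = 11 + 3·x (degree < 2) with m(α_i) = c_i for every i, so c is indeed a codeword.


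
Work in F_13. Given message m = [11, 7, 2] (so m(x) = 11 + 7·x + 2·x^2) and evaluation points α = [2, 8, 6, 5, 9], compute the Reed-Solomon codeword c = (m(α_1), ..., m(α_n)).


c = [7, 0, 8, 5, 2]

Message polynomial: m(x) = 11 + 7·x + 2·x^2 (mod 13).
For each evaluation point α_i, compute m(α_i) mod 13:
  α_1 = 2: Horner steps 2 → 11 → 7, so m(2) = 7.
  α_2 = 8: Horner steps 2 → 10 → 0, so m(8) = 0.
  α_3 = 6: Horner steps 2 → 6 → 8, so m(6) = 8.
  α_4 = 5: Horner steps 2 → 4 → 5, so m(5) = 5.
  α_5 = 9: Horner steps 2 → 12 → 2, so m(9) = 2.
Codeword c = [7, 0, 8, 5, 2] ∈ F_13^5.


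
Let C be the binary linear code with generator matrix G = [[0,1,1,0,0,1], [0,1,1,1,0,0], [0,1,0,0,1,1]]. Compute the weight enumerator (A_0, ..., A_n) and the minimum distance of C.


Weight distribution: A_0 = 1, A_2 = 2, A_3 = 4, A_4 = 1. Minimum distance d = 2.

Enumerate all 2^3 = 8 messages m ∈ F_2^3.
For each, compute codeword c = mG in F_2^6, then tally its weight.
  m = 000 → c = 000000, weight = 0.
  m = 100 → c = 011001, weight = 3.
  m = 010 → c = 011100, weight = 3.
  m = 110 → c = 000101, weight = 2.
  m = 001 → c = 010011, weight = 3.
  m = 101 → c = 001010, weight = 2.
  m = 011 → c = 001111, weight = 4.
  m = 111 → c = 010110, weight = 3.
Tally weights:
  weight 0: 1 codewords.
  weight 2: 2 codewords.
  weight 3: 4 codewords.
  weight 4: 1 codewords.
Minimum distance d = smallest w > 0 with A_w > 0 = 2.
Sanity: Σ A_w = 8 = 2^3 = 8 ✓.


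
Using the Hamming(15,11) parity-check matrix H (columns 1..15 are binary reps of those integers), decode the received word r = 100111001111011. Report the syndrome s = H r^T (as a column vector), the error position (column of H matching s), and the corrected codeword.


s = (0, 0, 1, 1)^T, error position = 3, corrected codeword c = 101111001111011

Compute s = H r^T mod 2 one row at a time:
  s_1 = 0 + 1 + 1 + 1 + 1 + 0 + 1 + 1 = 6 ≡ 0 (mod 2).
  s_2 = 1 + 1 + 1 + 0 + 1 + 0 + 1 + 1 = 6 ≡ 0 (mod 2).
  s_3 = 0 + 0 + 1 + 0 + 1 + 1 + 1 + 1 = 5 ≡ 1 (mod 2).
  s_4 = 1 + 0 + 1 + 0 + 1 + 1 + 0 + 1 = 5 ≡ 1 (mod 2).
s = (0, 0, 1, 1)^T — this equals column 3 of H (binary 0011), so error is at position 3.
Correct: flip bit 3 of r = 100111001111011 to get c = 101111001111011.


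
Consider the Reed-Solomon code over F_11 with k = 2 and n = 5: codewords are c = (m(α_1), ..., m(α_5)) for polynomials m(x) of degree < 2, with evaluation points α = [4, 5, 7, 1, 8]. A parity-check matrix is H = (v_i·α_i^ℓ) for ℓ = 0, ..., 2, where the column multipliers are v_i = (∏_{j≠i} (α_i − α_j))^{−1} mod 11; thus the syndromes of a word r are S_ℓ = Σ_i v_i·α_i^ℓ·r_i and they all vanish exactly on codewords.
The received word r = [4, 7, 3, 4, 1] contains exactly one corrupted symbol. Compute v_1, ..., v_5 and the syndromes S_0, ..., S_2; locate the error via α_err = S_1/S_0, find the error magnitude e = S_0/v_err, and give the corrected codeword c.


S = (9, 3, 1), error at position 1, error magnitude e = 6, c = [9, 7, 3, 4, 1].

Step 1: column multipliers v_i = (∏_{j≠i}(α_i − α_j))^{−1} mod 11.
  i = 1 (α = 4): (4−5)(4−7)(4−1)(4−8) = (−1)·(−3)·3·(−4) = −36 ≡ 8, so v_1 = 8^{−1} = 7 (mod 11).
  i = 2 (α = 5): (5−4)(5−7)(5−1)(5−8) = 1·(−2)·4·(−3) = 24 ≡ 2, so v_2 = 2^{−1} = 6 (mod 11).
  i = 3 (α = 7): (7−4)(7−5)(7−1)(7−8) = 3·2·6·(−1) = −36 ≡ 8, so v_3 = 8^{−1} = 7 (mod 11).
  i = 4 (α = 1): (1−4)(1−5)(1−7)(1−8) = (−3)·(−4)·(−6)·(−7) = 504 ≡ 9, so v_4 = 9^{−1} = 5 (mod 11).
  i = 5 (α = 8): (8−4)(8−5)(8−7)(8−1) = 4·3·1·7 = 84 ≡ 7, so v_5 = 7^{−1} = 8 (mod 11).
  v = [7, 6, 7, 5, 8].
Step 2: syndromes of r = [4, 7, 3, 4, 1] (all sums mod 11).
  S_0 = Σ v_i r_i = 7·4 + 6·7 + 7·3 + 5·4 + 8·1 = 119 ≡ 9.
  S_1 = Σ v_i α_i r_i = 7·4·4 + 6·5·7 + 7·7·3 + 5·1·4 + 8·8·1 = 553 ≡ 3.
  α_i^2 mod 11 = [5, 3, 5, 1, 9].
  S_2 = Σ v_i α_i^2 r_i = 7·5·4 + 6·3·7 + 7·5·3 + 5·1·4 + 8·9·1 = 463 ≡ 1.
  S = (9, 3, 1) ≠ 0, so r is not a codeword (an error is present).
Step 3: locate the error. For a single error e at position i, S_ℓ = v_i·e·α_i^ℓ, so α_err = S_1/S_0.
  S_0^{−1} = 9^{−1} = 5 (mod 11), so α_err = 3·5 = 15 ≡ 4 = α_1. Error position i = 1.
  Consistency check: S_2/S_1 = 1·4 = 4 ≡ 4 = α_err ✓ (single-error assumption holds).
Step 4: error magnitude e = S_0/v_1 = S_0·∏_{j≠1}(α_1 − α_j) = 9·8 = 72 ≡ 6 (mod 11).
Step 5: correct position 1: c_1 = r_1 − e = 4 − 6 ≡ 9 (mod 11). Hence c = [9, 7, 3, 4, 1].
  Check: interpolating c through the α_i gives m(x) = 6 + 9·x (degree < 2) with m(α_i) = c_i for every i, so c is indeed a codeword.


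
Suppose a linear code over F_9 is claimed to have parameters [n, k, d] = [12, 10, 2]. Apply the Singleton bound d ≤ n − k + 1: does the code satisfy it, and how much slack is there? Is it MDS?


Singleton RHS = n − k + 1 = 3, slack = 1, bound satisfied, not MDS.

Singleton bound: d ≤ n − k + 1.
Here n = 12, k = 10, so n − k + 1 = 3.
Given d = 2, check d ≤ 3: YES.
Slack = (n − k + 1) − d = 1.
The code is NOT MDS (slack = 1 > 0).
Description: the claimed parameters are [12, 10, 2]_9; such a code would be non-MDS.


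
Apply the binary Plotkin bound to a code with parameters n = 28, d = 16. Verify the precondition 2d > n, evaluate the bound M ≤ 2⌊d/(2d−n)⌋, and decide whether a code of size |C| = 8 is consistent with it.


Plotkin bound M ≤ 8; given |C| = 8 ≤ bound (satisfied).

Check applicability: 2d = 32, n = 28.
2d − n = 4 > 0, so Plotkin applies.
Compute d/(2d−n) = 16/4 ≈ 4.0000.
⌊d/(2d−n)⌋ = 4.
Plotkin bound: M ≤ 2·4 = 8.
Given |C| = 8, check: satisfied.
This |C| is at the Plotkin bound.


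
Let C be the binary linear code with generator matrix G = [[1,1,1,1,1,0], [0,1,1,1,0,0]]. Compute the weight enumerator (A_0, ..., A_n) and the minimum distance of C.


Weight distribution: A_0 = 1, A_2 = 1, A_3 = 1, A_5 = 1. Minimum distance d = 2.

Enumerate all 2^2 = 4 messages m ∈ F_2^2.
For each, compute codeword c = mG in F_2^6, then tally its weight.
  m = 00 → c = 000000, weight = 0.
  m = 10 → c = 111110, weight = 5.
  m = 01 → c = 011100, weight = 3.
  m = 11 → c = 100010, weight = 2.
Tally weights:
  weight 0: 1 codewords.
  weight 2: 1 codewords.
  weight 3: 1 codewords.
  weight 5: 1 codewords.
Minimum distance d = smallest w > 0 with A_w > 0 = 2.
Sanity: Σ A_w = 4 = 2^2 = 4 ✓.


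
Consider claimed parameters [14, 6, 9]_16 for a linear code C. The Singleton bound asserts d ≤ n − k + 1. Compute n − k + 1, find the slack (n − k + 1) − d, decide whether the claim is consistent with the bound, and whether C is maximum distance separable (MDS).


Singleton RHS = n − k + 1 = 9, slack = 0, bound satisfied, MDS.

Singleton bound: d ≤ n − k + 1.
Here n = 14, k = 6, so n − k + 1 = 9.
Given d = 9, check d ≤ 9: YES.
Slack = (n − k + 1) − d = 0.
The code is MDS (slack = 0).
Description: the claimed parameters are [14, 6, 9]_16; such a code would be MDS (meets Singleton bound).


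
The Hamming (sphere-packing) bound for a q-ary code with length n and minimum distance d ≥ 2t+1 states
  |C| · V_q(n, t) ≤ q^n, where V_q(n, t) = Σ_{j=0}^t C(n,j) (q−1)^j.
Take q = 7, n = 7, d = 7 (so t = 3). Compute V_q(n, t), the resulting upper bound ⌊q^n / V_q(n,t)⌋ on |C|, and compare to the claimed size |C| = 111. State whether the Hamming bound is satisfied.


V_q(n, t) = 8359, q^n = 823543, Hamming bound = 98, |C| = 111 > bound (violated).

Step 1: Compute V_q(n, t) = Σ_{j=0}^3 C(n, j) (q−1)^j.
  j = 0: C(7,0)·(6)^0 = 1·1 = 1.
  j = 1: C(7,1)·(6)^1 = 7·6 = 42.
  j = 2: C(7,2)·(6)^2 = 21·36 = 756.
  j = 3: C(7,3)·(6)^3 = 35·216 = 7560.
  V_q(n, t) = 1 + 42 + 756 + 7560 = 8359.
Step 2: q^n = 7^7 = 823543.
Step 3: Hamming bound ⌊q^n / V_q(n,t)⌋ = ⌊823543/8359⌋ = 98.
Step 4: Compare |C| = 111 to 98: violated.
The claimed |C| lies above the Hamming bound, so no 7-ary code of length 7 with d ≥ 7 can have 111 codewords.


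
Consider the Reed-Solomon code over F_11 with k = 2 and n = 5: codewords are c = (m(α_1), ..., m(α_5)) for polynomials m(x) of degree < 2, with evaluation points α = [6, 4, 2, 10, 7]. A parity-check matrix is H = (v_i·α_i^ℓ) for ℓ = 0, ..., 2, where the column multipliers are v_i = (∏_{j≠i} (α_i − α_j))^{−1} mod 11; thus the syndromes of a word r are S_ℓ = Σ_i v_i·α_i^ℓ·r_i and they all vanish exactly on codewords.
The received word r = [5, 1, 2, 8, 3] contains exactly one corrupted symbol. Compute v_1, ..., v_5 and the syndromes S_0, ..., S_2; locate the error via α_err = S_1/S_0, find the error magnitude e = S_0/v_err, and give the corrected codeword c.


S = (5, 9, 3), error at position 2, error magnitude e = 3, c = [5, 9, 2, 8, 3].

Step 1: column multipliers v_i = (∏_{j≠i}(α_i − α_j))^{−1} mod 11.
  i = 1 (α = 6): (6−4)(6−2)(6−10)(6−7) = 2·4·(−4)·(−1) = 32 ≡ 10, so v_1 = 10^{−1} = 10 (mod 11).
  i = 2 (α = 4): (4−6)(4−2)(4−10)(4−7) = (−2)·2·(−6)·(−3) = −72 ≡ 5, so v_2 = 5^{−1} = 9 (mod 11).
  i = 3 (α = 2): (2−6)(2−4)(2−10)(2−7) = (−4)·(−2)·(−8)·(−5) = 320 ≡ 1, so v_3 = 1^{−1} = 1 (mod 11).
  i = 4 (α = 10): (10−6)(10−4)(10−2)(10−7) = 4·6·8·3 = 576 ≡ 4, so v_4 = 4^{−1} = 3 (mod 11).
  i = 5 (α = 7): (7−6)(7−4)(7−2)(7−10) = 1·3·5·(−3) = −45 ≡ 10, so v_5 = 10^{−1} = 10 (mod 11).
  v = [10, 9, 1, 3, 10].
Step 2: syndromes of r = [5, 1, 2, 8, 3] (all sums mod 11).
  S_0 = Σ v_i r_i = 10·5 + 9·1 + 1·2 + 3·8 + 10·3 = 115 ≡ 5.
  S_1 = Σ v_i α_i r_i = 10·6·5 + 9·4·1 + 1·2·2 + 3·10·8 + 10·7·3 = 790 ≡ 9.
  α_i^2 mod 11 = [3, 5, 4, 1, 5].
  S_2 = Σ v_i α_i^2 r_i = 10·3·5 + 9·5·1 + 1·4·2 + 3·1·8 + 10·5·3 = 377 ≡ 3.
  S = (5, 9, 3) ≠ 0, so r is not a codeword (an error is present).
Step 3: locate the error. For a single error e at position i, S_ℓ = v_i·e·α_i^ℓ, so α_err = S_1/S_0.
  S_0^{−1} = 5^{−1} = 9 (mod 11), so α_err = 9·9 = 81 ≡ 4 = α_2. Error position i = 2.
  Consistency check: S_2/S_1 = 3·5 = 15 ≡ 4 = α_err ✓ (single-error assumption holds).
Step 4: error magnitude e = S_0/v_2 = S_0·∏_{j≠2}(α_2 − α_j) = 5·5 = 25 ≡ 3 (mod 11).
Step 5: correct position 2: c_2 = r_2 − e = 1 − 3 ≡ 9 (mod 11). Hence c = [5, 9, 2, 8, 3].
  Check: interpolating c through the α_i gives m(x) = 6 + 9·x (degree < 2) with m(α_i) = c_i for every i, so c is indeed a codeword.


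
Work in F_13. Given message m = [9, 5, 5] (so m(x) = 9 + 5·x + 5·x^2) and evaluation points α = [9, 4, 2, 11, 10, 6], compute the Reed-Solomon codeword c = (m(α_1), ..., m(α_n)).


c = [4, 5, 0, 6, 0, 11]

Message polynomial: m(x) = 9 + 5·x + 5·x^2 (mod 13).
For each evaluation point α_i, compute m(α_i) mod 13:
  α_1 = 9: Horner steps 5 → 11 → 4, so m(9) = 4.
  α_2 = 4: Horner steps 5 → 12 → 5, so m(4) = 5.
  α_3 = 2: Horner steps 5 → 2 → 0, so m(2) = 0.
  α_4 = 11: Horner steps 5 → 8 → 6, so m(11) = 6.
  α_5 = 10: Horner steps 5 → 3 → 0, so m(10) = 0.
  α_6 = 6: Horner steps 5 → 9 → 11, so m(6) = 11.
Codeword c = [4, 5, 0, 6, 0, 11] ∈ F_13^6.


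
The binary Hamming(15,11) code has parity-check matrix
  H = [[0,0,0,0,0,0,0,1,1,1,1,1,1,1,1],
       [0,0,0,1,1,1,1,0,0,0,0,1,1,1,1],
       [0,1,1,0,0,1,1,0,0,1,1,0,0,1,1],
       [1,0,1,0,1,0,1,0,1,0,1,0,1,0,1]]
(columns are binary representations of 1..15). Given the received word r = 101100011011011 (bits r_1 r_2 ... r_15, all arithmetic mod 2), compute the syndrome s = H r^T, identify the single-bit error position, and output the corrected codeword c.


s = (0, 0, 0, 1)^T, error position = 1, corrected codeword c = 001100011011011

Compute s = H r^T mod 2 one row at a time:
  s_1 = 1 + 1 + 0 + 1 + 1 + 0 + 1 + 1 = 6 ≡ 0 (mod 2).
  s_2 = 1 + 0 + 0 + 0 + 1 + 0 + 1 + 1 = 4 ≡ 0 (mod 2).
  s_3 = 0 + 1 + 0 + 0 + 0 + 1 + 1 + 1 = 4 ≡ 0 (mod 2).
  s_4 = 1 + 1 + 0 + 0 + 1 + 1 + 0 + 1 = 5 ≡ 1 (mod 2).
s = (0, 0, 0, 1)^T — this equals column 1 of H (binary 0001), so error is at position 1.
Correct: flip bit 1 of r = 101100011011011 to get c = 001100011011011.


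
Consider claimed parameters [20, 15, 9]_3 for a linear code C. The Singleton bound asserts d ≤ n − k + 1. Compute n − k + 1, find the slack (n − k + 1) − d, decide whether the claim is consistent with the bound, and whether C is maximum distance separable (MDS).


Singleton RHS = n − k + 1 = 6, slack = -3, bound violated (no such code; not MDS).

Singleton bound: d ≤ n − k + 1.
Here n = 20, k = 15, so n − k + 1 = 6.
Given d = 9, check d ≤ 6: NO.
Slack = (n − k + 1) − d = -3.
The slack is negative: d = 9 exceeds n − k + 1 = 6 by 3, so the Singleton bound is violated and no linear [20, 15, 9]_3 code can exist. In particular it is not MDS (MDS requires d = n − k + 1 exactly).
Description: the claimed parameters are [20, 15, 9]_3; such a code would be impossible (violates the Singleton bound).


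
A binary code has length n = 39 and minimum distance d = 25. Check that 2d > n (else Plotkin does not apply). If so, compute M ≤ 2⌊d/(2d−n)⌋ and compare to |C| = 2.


Plotkin bound M ≤ 4; given |C| = 2 ≤ bound (satisfied).

Check applicability: 2d = 50, n = 39.
2d − n = 11 > 0, so Plotkin applies.
Compute d/(2d−n) = 25/11 ≈ 2.2727.
⌊d/(2d−n)⌋ = 2.
Plotkin bound: M ≤ 2·2 = 4.
Given |C| = 2, check: satisfied.
This |C| is below the Plotkin bound.


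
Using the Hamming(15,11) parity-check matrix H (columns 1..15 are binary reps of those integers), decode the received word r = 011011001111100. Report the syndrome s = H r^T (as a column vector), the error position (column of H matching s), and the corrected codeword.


s = (1, 0, 1, 1)^T, error position = 11, corrected codeword c = 011011001101100

Compute s = H r^T mod 2 one row at a time:
  s_1 = 0 + 1 + 1 + 1 + 1 + 1 + 0 + 0 = 5 ≡ 1 (mod 2).
  s_2 = 0 + 1 + 1 + 0 + 1 + 1 + 0 + 0 = 4 ≡ 0 (mod 2).
  s_3 = 1 + 1 + 1 + 0 + 1 + 1 + 0 + 0 = 5 ≡ 1 (mod 2).
  s_4 = 0 + 1 + 1 + 0 + 1 + 1 + 1 + 0 = 5 ≡ 1 (mod 2).
s = (1, 0, 1, 1)^T — this equals column 11 of H (binary 1011), so error is at position 11.
Correct: flip bit 11 of r = 011011001111100 to get c = 011011001101100.


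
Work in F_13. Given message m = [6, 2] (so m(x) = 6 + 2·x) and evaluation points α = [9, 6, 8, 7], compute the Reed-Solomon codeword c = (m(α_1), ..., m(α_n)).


c = [11, 5, 9, 7]

Message polynomial: m(x) = 6 + 2·x (mod 13).
For each evaluation point α_i, compute m(α_i) mod 13:
  α_1 = 9: Horner steps 2 → 11, so m(9) = 11.
  α_2 = 6: Horner steps 2 → 5, so m(6) = 5.
  α_3 = 8: Horner steps 2 → 9, so m(8) = 9.
  α_4 = 7: Horner steps 2 → 7, so m(7) = 7.
Codeword c = [11, 5, 9, 7] ∈ F_13^4.


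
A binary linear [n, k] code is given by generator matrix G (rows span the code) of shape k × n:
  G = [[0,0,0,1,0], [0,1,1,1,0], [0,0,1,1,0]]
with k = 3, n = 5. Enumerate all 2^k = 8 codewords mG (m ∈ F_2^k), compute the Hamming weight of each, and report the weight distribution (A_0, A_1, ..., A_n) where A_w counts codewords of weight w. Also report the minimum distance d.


Weight distribution: A_0 = 1, A_1 = 3, A_2 = 3, A_3 = 1. Minimum distance d = 1.

Enumerate all 2^3 = 8 messages m ∈ F_2^3.
For each, compute codeword c = mG in F_2^5, then tally its weight.
  m = 000 → c = 00000, weight = 0.
  m = 100 → c = 00010, weight = 1.
  m = 010 → c = 01110, weight = 3.
  m = 110 → c = 01100, weight = 2.
  m = 001 → c = 00110, weight = 2.
  m = 101 → c = 00100, weight = 1.
  m = 011 → c = 01000, weight = 1.
  m = 111 → c = 01010, weight = 2.
Tally weights:
  weight 0: 1 codewords.
  weight 1: 3 codewords.
  weight 2: 3 codewords.
  weight 3: 1 codewords.
Minimum distance d = smallest w > 0 with A_w > 0 = 1.
Sanity: Σ A_w = 8 = 2^3 = 8 ✓.


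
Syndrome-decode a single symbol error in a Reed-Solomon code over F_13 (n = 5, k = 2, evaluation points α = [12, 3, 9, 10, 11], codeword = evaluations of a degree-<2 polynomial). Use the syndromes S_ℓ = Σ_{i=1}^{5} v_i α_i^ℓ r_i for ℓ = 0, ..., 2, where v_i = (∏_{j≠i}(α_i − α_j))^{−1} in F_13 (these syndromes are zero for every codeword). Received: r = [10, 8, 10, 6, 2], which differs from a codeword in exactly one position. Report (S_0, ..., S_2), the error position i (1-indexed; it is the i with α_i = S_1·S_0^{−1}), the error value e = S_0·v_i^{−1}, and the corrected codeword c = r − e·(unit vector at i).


S = (6, 7, 6), error at position 1, error magnitude e = 12, c = [11, 8, 10, 6, 2].

Step 1: column multipliers v_i = (∏_{j≠i}(α_i − α_j))^{−1} mod 13.
  i = 1 (α = 12): (12−3)(12−9)(12−10)(12−11) = 9·3·2·1 = 54 ≡ 2, so v_1 = 2^{−1} = 7 (mod 13).
  i = 2 (α = 3): (3−12)(3−9)(3−10)(3−11) = (−9)·(−6)·(−7)·(−8) = 3024 ≡ 8, so v_2 = 8^{−1} = 5 (mod 13).
  i = 3 (α = 9): (9−12)(9−3)(9−10)(9−11) = (−3)·6·(−1)·(−2) = −36 ≡ 3, so v_3 = 3^{−1} = 9 (mod 13).
  i = 4 (α = 10): (10−12)(10−3)(10−9)(10−11) = (−2)·7·1·(−1) = 14 ≡ 1, so v_4 = 1^{−1} = 1 (mod 13).
  i = 5 (α = 11): (11−12)(11−3)(11−9)(11−10) = (−1)·8·2·1 = −16 ≡ 10, so v_5 = 10^{−1} = 4 (mod 13).
  v = [7, 5, 9, 1, 4].
Step 2: syndromes of r = [10, 8, 10, 6, 2] (all sums mod 13).
  S_0 = Σ v_i r_i = 7·10 + 5·8 + 9·10 + 1·6 + 4·2 = 214 ≡ 6.
  S_1 = Σ v_i α_i r_i = 7·12·10 + 5·3·8 + 9·9·10 + 1·10·6 + 4·11·2 = 1918 ≡ 7.
  α_i^2 mod 13 = [1, 9, 3, 9, 4].
  S_2 = Σ v_i α_i^2 r_i = 7·1·10 + 5·9·8 + 9·3·10 + 1·9·6 + 4·4·2 = 786 ≡ 6.
  S = (6, 7, 6) ≠ 0, so r is not a codeword (an error is present).
Step 3: locate the error. For a single error e at position i, S_ℓ = v_i·e·α_i^ℓ, so α_err = S_1/S_0.
  S_0^{−1} = 6^{−1} = 11 (mod 13), so α_err = 7·11 = 77 ≡ 12 = α_1. Error position i = 1.
  Consistency check: S_2/S_1 = 6·2 = 12 ≡ 12 = α_err ✓ (single-error assumption holds).
Step 4: error magnitude e = S_0/v_1 = S_0·∏_{j≠1}(α_1 − α_j) = 6·2 = 12 ≡ 12 (mod 13).
Step 5: correct position 1: c_1 = r_1 − e = 10 − 12 ≡ 11 (mod 13). Hence c = [11, 8, 10, 6, 2].
  Check: interpolating c through the α_i gives m(x) = 7 + 9·x (degree < 2) with m(α_i) = c_i for every i, so c is indeed a codeword.


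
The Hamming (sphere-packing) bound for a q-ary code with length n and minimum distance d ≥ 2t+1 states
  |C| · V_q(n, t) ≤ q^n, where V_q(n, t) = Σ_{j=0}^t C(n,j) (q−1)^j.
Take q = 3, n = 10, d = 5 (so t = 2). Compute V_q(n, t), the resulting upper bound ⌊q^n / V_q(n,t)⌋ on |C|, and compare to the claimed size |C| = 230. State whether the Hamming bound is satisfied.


V_q(n, t) = 201, q^n = 59049, Hamming bound = 293, |C| = 230 ≤ bound (satisfied).

Step 1: Compute V_q(n, t) = Σ_{j=0}^2 C(n, j) (q−1)^j.
  j = 0: C(10,0)·(2)^0 = 1·1 = 1.
  j = 1: C(10,1)·(2)^1 = 10·2 = 20.
  j = 2: C(10,2)·(2)^2 = 45·4 = 180.
  V_q(n, t) = 1 + 20 + 180 = 201.
Step 2: q^n = 3^10 = 59049.
Step 3: Hamming bound ⌊q^n / V_q(n,t)⌋ = ⌊59049/201⌋ = 293.
Step 4: Compare |C| = 230 to 293: satisfied.
The claimed |C| lies below the Hamming bound.


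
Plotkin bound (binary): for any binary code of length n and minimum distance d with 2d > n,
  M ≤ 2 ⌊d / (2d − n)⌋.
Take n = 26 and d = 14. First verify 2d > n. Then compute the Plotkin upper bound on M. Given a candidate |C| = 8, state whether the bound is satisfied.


Plotkin bound M ≤ 14; given |C| = 8 ≤ bound (satisfied).

Check applicability: 2d = 28, n = 26.
2d − n = 2 > 0, so Plotkin applies.
Compute d/(2d−n) = 14/2 ≈ 7.0000.
⌊d/(2d−n)⌋ = 7.
Plotkin bound: M ≤ 2·7 = 14.
Given |C| = 8, check: satisfied.
This |C| is below the Plotkin bound.


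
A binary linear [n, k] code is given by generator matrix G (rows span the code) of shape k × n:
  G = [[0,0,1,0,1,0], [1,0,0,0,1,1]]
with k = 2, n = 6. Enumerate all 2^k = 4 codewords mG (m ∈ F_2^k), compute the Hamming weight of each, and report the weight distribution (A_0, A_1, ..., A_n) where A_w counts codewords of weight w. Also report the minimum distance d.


Weight distribution: A_0 = 1, A_2 = 1, A_3 = 2. Minimum distance d = 2.

Enumerate all 2^2 = 4 messages m ∈ F_2^2.
For each, compute codeword c = mG in F_2^6, then tally its weight.
  m = 00 → c = 000000, weight = 0.
  m = 10 → c = 001010, weight = 2.
  m = 01 → c = 100011, weight = 3.
  m = 11 → c = 101001, weight = 3.
Tally weights:
  weight 0: 1 codewords.
  weight 2: 1 codewords.
  weight 3: 2 codewords.
Minimum distance d = smallest w > 0 with A_w > 0 = 2.
Sanity: Σ A_w = 4 = 2^2 = 4 ✓.


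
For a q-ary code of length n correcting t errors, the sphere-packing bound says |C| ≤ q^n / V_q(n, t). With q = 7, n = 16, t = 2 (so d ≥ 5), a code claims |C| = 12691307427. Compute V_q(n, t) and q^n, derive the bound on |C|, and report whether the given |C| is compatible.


V_q(n, t) = 4417, q^n = 33232930569601, Hamming bound = 7523869270, |C| = 12691307427 > bound (violated).

Step 1: Compute V_q(n, t) = Σ_{j=0}^2 C(n, j) (q−1)^j.
  j = 0: C(16,0)·(6)^0 = 1·1 = 1.
  j = 1: C(16,1)·(6)^1 = 16·6 = 96.
  j = 2: C(16,2)·(6)^2 = 120·36 = 4320.
  V_q(n, t) = 1 + 96 + 4320 = 4417.
Step 2: q^n = 7^16 = 33232930569601.
Step 3: Hamming bound ⌊q^n / V_q(n,t)⌋ = ⌊33232930569601/4417⌋ = 7523869270.
Step 4: Compare |C| = 12691307427 to 7523869270: violated.
The claimed |C| lies above the Hamming bound, so no 7-ary code of length 16 with d ≥ 5 can have 12691307427 codewords.


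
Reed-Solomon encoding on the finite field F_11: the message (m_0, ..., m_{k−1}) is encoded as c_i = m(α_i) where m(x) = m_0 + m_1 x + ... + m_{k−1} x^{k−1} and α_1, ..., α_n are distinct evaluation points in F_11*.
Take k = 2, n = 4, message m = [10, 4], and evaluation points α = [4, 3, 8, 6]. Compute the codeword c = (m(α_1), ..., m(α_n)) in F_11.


c = [4, 0, 9, 1]

Message polynomial: m(x) = 10 + 4·x (mod 11).
For each evaluation point α_i, compute m(α_i) mod 11:
  α_1 = 4: Horner steps 4 → 4, so m(4) = 4.
  α_2 = 3: Horner steps 4 → 0, so m(3) = 0.
  α_3 = 8: Horner steps 4 → 9, so m(8) = 9.
  α_4 = 6: Horner steps 4 → 1, so m(6) = 1.
Codeword c = [4, 0, 9, 1] ∈ F_11^4.


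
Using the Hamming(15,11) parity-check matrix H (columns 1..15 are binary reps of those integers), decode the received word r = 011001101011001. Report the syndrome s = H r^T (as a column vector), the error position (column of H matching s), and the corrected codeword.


s = (0, 0, 0, 1)^T, error position = 1, corrected codeword c = 111001101011001

Compute s = H r^T mod 2 one row at a time:
  s_1 = 0 + 1 + 0 + 1 + 1 + 0 + 0 + 1 = 4 ≡ 0 (mod 2).
  s_2 = 0 + 0 + 1 + 1 + 1 + 0 + 0 + 1 = 4 ≡ 0 (mod 2).
  s_3 = 1 + 1 + 1 + 1 + 0 + 1 + 0 + 1 = 6 ≡ 0 (mod 2).
  s_4 = 0 + 1 + 0 + 1 + 1 + 1 + 0 + 1 = 5 ≡ 1 (mod 2).
s = (0, 0, 0, 1)^T — this equals column 1 of H (binary 0001), so error is at position 1.
Correct: flip bit 1 of r = 011001101011001 to get c = 111001101011001.


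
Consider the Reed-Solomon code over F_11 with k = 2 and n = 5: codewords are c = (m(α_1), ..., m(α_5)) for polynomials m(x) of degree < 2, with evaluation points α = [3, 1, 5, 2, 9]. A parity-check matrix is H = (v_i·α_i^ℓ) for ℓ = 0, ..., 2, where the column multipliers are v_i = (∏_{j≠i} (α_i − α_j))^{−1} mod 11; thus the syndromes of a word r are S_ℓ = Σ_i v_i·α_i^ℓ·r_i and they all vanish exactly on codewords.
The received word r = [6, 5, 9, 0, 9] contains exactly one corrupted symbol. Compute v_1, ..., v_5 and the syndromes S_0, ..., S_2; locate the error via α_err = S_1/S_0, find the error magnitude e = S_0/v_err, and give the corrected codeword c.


S = (8, 7, 2), error at position 3, error magnitude e = 2, c = [6, 5, 7, 0, 9].

Step 1: column multipliers v_i = (∏_{j≠i}(α_i − α_j))^{−1} mod 11.
  i = 1 (α = 3): (3−1)(3−5)(3−2)(3−9) = 2·(−2)·1·(−6) = 24 ≡ 2, so v_1 = 2^{−1} = 6 (mod 11).
  i = 2 (α = 1): (1−3)(1−5)(1−2)(1−9) = (−2)·(−4)·(−1)·(−8) = 64 ≡ 9, so v_2 = 9^{−1} = 5 (mod 11).
  i = 3 (α = 5): (5−3)(5−1)(5−2)(5−9) = 2·4·3·(−4) = −96 ≡ 3, so v_3 = 3^{−1} = 4 (mod 11).
  i = 4 (α = 2): (2−3)(2−1)(2−5)(2−9) = (−1)·1·(−3)·(−7) = −21 ≡ 1, so v_4 = 1^{−1} = 1 (mod 11).
  i = 5 (α = 9): (9−3)(9−1)(9−5)(9−2) = 6·8·4·7 = 1344 ≡ 2, so v_5 = 2^{−1} = 6 (mod 11).
  v = [6, 5, 4, 1, 6].
Step 2: syndromes of r = [6, 5, 9, 0, 9] (all sums mod 11).
  S_0 = Σ v_i r_i = 6·6 + 5·5 + 4·9 + 1·0 + 6·9 = 151 ≡ 8.
  S_1 = Σ v_i α_i r_i = 6·3·6 + 5·1·5 + 4·5·9 + 1·2·0 + 6·9·9 = 799 ≡ 7.
  α_i^2 mod 11 = [9, 1, 3, 4, 4].
  S_2 = Σ v_i α_i^2 r_i = 6·9·6 + 5·1·5 + 4·3·9 + 1·4·0 + 6·4·9 = 673 ≡ 2.
  S = (8, 7, 2) ≠ 0, so r is not a codeword (an error is present).
Step 3: locate the error. For a single error e at position i, S_ℓ = v_i·e·α_i^ℓ, so α_err = S_1/S_0.
  S_0^{−1} = 8^{−1} = 7 (mod 11), so α_err = 7·7 = 49 ≡ 5 = α_3. Error position i = 3.
  Consistency check: S_2/S_1 = 2·8 = 16 ≡ 5 = α_err ✓ (single-error assumption holds).
Step 4: error magnitude e = S_0/v_3 = S_0·∏_{j≠3}(α_3 − α_j) = 8·3 = 24 ≡ 2 (mod 11).
Step 5: correct position 3: c_3 = r_3 − e = 9 − 2 ≡ 7 (mod 11). Hence c = [6, 5, 7, 0, 9].
  Check: interpolating c through the α_i gives m(x) = 10 + 6·x (degree < 2) with m(α_i) = c_i for every i, so c is indeed a codeword.


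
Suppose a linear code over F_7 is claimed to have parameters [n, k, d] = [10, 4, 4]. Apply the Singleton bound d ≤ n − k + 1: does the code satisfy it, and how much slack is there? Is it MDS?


Singleton RHS = n − k + 1 = 7, slack = 3, bound satisfied, not MDS.

Singleton bound: d ≤ n − k + 1.
Here n = 10, k = 4, so n − k + 1 = 7.
Given d = 4, check d ≤ 7: YES.
Slack = (n − k + 1) − d = 3.
The code is NOT MDS (slack = 3 > 0).
Description: the claimed parameters are [10, 4, 4]_7; such a code would be non-MDS.


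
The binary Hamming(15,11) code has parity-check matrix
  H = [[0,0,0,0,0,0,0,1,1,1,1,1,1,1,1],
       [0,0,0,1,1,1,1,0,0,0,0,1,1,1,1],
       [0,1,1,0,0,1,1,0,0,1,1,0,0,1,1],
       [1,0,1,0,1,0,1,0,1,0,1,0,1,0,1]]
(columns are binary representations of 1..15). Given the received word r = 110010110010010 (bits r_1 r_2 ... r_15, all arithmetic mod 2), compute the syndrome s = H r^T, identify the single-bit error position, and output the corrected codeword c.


s = (1, 1, 0, 0)^T, error position = 12, corrected codeword c = 110010110011010

Compute s = H r^T mod 2 one row at a time:
  s_1 = 1 + 0 + 0 + 1 + 0 + 0 + 1 + 0 = 3 ≡ 1 (mod 2).
  s_2 = 0 + 1 + 0 + 1 + 0 + 0 + 1 + 0 = 3 ≡ 1 (mod 2).
  s_3 = 1 + 0 + 0 + 1 + 0 + 1 + 1 + 0 = 4 ≡ 0 (mod 2).
  s_4 = 1 + 0 + 1 + 1 + 0 + 1 + 0 + 0 = 4 ≡ 0 (mod 2).
s = (1, 1, 0, 0)^T — this equals column 12 of H (binary 1100), so error is at position 12.
Correct: flip bit 12 of r = 110010110010010 to get c = 110010110011010.


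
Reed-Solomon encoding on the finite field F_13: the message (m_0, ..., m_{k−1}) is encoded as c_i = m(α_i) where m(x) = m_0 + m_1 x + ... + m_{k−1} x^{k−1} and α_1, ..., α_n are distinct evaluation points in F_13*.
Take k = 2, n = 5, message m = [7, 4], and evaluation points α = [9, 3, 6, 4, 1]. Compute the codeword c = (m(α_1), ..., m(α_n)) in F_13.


c = [4, 6, 5, 10, 11]

Message polynomial: m(x) = 7 + 4·x (mod 13).
For each evaluation point α_i, compute m(α_i) mod 13:
  α_1 = 9: Horner steps 4 → 4, so m(9) = 4.
  α_2 = 3: Horner steps 4 → 6, so m(3) = 6.
  α_3 = 6: Horner steps 4 → 5, so m(6) = 5.
  α_4 = 4: Horner steps 4 → 10, so m(4) = 10.
  α_5 = 1: Horner steps 4 → 11, so m(1) = 11.
Codeword c = [4, 6, 5, 10, 11] ∈ F_13^5.


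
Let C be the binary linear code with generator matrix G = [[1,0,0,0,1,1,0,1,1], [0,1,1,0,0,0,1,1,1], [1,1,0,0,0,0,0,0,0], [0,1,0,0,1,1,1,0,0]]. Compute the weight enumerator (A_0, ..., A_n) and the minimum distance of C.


Weight distribution: A_0 = 1, A_2 = 3, A_3 = 1, A_4 = 3, A_5 = 6, A_6 = 1, A_7 = 1. Minimum distance d = 2.

Enumerate all 2^4 = 16 messages m ∈ F_2^4.
For each, compute codeword c = mG in F_2^9, then tally its weight.
  m = 0000 → c = 000000000, weight = 0.
  m = 1000 → c = 100011011, weight = 5.
  m = 0100 → c = 011000111, weight = 5.
  m = 1100 → c = 111011100, weight = 6.
  m = 0010 → c = 110000000, weight = 2.
  m = 1010 → c = 010011011, weight = 5.
  m = 0110 → c = 101000111, weight = 5.
  m = 1110 → c = 001011100, weight = 4.
  m = 0001 → c = 010011100, weight = 4.
  m = 1001 → c = 110000111, weight = 5.
  m = 0101 → c = 001011011, weight = 5.
  m = 1101 → c = 101000000, weight = 2.
  m = 0011 → c = 100011100, weight = 4.
  m = 1011 → c = 000000111, weight = 3.
  m = 0111 → c = 111011011, weight = 7.
  m = 1111 → c = 011000000, weight = 2.
Tally weights:
  weight 0: 1 codewords.
  weight 2: 3 codewords.
  weight 3: 1 codewords.
  weight 4: 3 codewords.
  weight 5: 6 codewords.
  weight 6: 1 codewords.
  weight 7: 1 codewords.
Minimum distance d = smallest w > 0 with A_w > 0 = 2.
Sanity: Σ A_w = 16 = 2^4 = 16 ✓.


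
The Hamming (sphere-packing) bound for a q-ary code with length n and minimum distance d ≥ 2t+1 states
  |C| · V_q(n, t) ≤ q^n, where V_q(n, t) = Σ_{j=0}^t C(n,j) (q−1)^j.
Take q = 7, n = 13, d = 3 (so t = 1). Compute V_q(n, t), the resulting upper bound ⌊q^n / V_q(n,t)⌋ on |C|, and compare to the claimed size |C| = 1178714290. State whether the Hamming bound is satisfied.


V_q(n, t) = 79, q^n = 96889010407, Hamming bound = 1226443169, |C| = 1178714290 ≤ bound (satisfied).

Step 1: Compute V_q(n, t) = Σ_{j=0}^1 C(n, j) (q−1)^j.
  j = 0: C(13,0)·(6)^0 = 1·1 = 1.
  j = 1: C(13,1)·(6)^1 = 13·6 = 78.
  V_q(n, t) = 1 + 78 = 79.
Step 2: q^n = 7^13 = 96889010407.
Step 3: Hamming bound ⌊q^n / V_q(n,t)⌋ = ⌊96889010407/79⌋ = 1226443169.
Step 4: Compare |C| = 1178714290 to 1226443169: satisfied.
The claimed |C| lies below the Hamming bound.


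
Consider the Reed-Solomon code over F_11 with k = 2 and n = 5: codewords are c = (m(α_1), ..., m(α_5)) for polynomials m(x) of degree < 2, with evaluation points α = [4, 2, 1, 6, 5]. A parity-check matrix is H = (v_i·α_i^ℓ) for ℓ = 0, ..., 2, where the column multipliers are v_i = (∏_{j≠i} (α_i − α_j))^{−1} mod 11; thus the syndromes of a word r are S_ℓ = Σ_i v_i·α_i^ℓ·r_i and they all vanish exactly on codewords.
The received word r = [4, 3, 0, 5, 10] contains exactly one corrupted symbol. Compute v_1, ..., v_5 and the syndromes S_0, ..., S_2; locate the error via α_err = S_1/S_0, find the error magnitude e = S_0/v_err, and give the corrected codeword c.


S = (5, 5, 5), error at position 3, error magnitude e = 3, c = [4, 3, 8, 5, 10].

Step 1: column multipliers v_i = (∏_{j≠i}(α_i − α_j))^{−1} mod 11.
  i = 1 (α = 4): (4−2)(4−1)(4−6)(4−5) = 2·3·(−2)·(−1) = 12 ≡ 1, so v_1 = 1^{−1} = 1 (mod 11).
  i = 2 (α = 2): (2−4)(2−1)(2−6)(2−5) = (−2)·1·(−4)·(−3) = −24 ≡ 9, so v_2 = 9^{−1} = 5 (mod 11).
  i = 3 (α = 1): (1−4)(1−2)(1−6)(1−5) = (−3)·(−1)·(−5)·(−4) = 60 ≡ 5, so v_3 = 5^{−1} = 9 (mod 11).
  i = 4 (α = 6): (6−4)(6−2)(6−1)(6−5) = 2·4·5·1 = 40 ≡ 7, so v_4 = 7^{−1} = 8 (mod 11).
  i = 5 (α = 5): (5−4)(5−2)(5−1)(5−6) = 1·3·4·(−1) = −12 ≡ 10, so v_5 = 10^{−1} = 10 (mod 11).
  v = [1, 5, 9, 8, 10].
Step 2: syndromes of r = [4, 3, 0, 5, 10] (all sums mod 11).
  S_0 = Σ v_i r_i = 1·4 + 5·3 + 9·0 + 8·5 + 10·10 = 159 ≡ 5.
  S_1 = Σ v_i α_i r_i = 1·4·4 + 5·2·3 + 9·1·0 + 8·6·5 + 10·5·10 = 786 ≡ 5.
  α_i^2 mod 11 = [5, 4, 1, 3, 3].
  S_2 = Σ v_i α_i^2 r_i = 1·5·4 + 5·4·3 + 9·1·0 + 8·3·5 + 10·3·10 = 500 ≡ 5.
  S = (5, 5, 5) ≠ 0, so r is not a codeword (an error is present).
Step 3: locate the error. For a single error e at position i, S_ℓ = v_i·e·α_i^ℓ, so α_err = S_1/S_0.
  S_0^{−1} = 5^{−1} = 9 (mod 11), so α_err = 5·9 = 45 ≡ 1 = α_3. Error position i = 3.
  Consistency check: S_2/S_1 = 5·9 = 45 ≡ 1 = α_err ✓ (single-error assumption holds).
Step 4: error magnitude e = S_0/v_3 = S_0·∏_{j≠3}(α_3 − α_j) = 5·5 = 25 ≡ 3 (mod 11).
Step 5: correct position 3: c_3 = r_3 − e = 0 − 3 ≡ 8 (mod 11). Hence c = [4, 3, 8, 5, 10].
  Check: interpolating c through the α_i gives m(x) = 2 + 6·x (degree < 2) with m(α_i) = c_i for every i, so c is indeed a codeword.
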